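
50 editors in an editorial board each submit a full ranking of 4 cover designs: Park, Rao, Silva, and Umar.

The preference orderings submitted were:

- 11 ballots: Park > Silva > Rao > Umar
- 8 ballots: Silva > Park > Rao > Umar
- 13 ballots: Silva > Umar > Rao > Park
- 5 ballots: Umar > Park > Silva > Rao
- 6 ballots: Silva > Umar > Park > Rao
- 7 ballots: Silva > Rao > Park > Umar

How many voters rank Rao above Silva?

0

Ballots ranking Rao above Silva: 0.
Ballots ranking Silva above Rao: 11+8+13+5+6+7 = 50.
So 0 of 50 voters prefer Rao to Silva.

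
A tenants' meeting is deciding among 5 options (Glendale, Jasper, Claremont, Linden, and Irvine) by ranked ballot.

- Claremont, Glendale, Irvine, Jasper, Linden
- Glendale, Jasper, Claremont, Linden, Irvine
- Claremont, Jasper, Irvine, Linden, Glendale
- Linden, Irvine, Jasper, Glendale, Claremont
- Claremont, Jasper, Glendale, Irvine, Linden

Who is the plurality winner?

First-place vote totals:
  Glendale: 1
  Jasper: 0
  Claremont: 3
  Linden: 1
  Irvine: 0
Claremont has the most first-place votes.

Claremont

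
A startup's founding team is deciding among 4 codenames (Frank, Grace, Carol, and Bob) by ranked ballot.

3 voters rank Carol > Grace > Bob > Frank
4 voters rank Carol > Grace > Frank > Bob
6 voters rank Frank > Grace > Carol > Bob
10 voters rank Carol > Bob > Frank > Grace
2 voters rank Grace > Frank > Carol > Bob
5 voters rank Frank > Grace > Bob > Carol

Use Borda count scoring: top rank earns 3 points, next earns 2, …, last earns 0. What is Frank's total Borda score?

Borda scores:
  Frank: 3·0 + 4·1 + 6·3 + 10·1 + 2·2 + 5·3 = 51
  Grace: 3·2 + 4·2 + 6·2 + 10·0 + 2·3 + 5·2 = 42
  Carol: 3·3 + 4·3 + 6·1 + 10·3 + 2·1 + 5·0 = 59
  Bob: 3·1 + 4·0 + 6·0 + 10·2 + 2·0 + 5·1 = 28

51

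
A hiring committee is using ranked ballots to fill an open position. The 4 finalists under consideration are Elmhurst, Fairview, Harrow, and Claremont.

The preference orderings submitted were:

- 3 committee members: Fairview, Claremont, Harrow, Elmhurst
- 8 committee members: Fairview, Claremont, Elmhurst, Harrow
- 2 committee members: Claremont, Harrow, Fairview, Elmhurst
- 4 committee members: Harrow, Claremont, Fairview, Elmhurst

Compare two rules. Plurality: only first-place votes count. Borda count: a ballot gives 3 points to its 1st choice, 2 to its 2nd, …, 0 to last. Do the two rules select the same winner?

Yes

Plurality first-place counts: Elmhurst 0, Fairview 11, Harrow 4, Claremont 2 → Fairview.
Borda totals: Elmhurst 8, Fairview 39, Harrow 19, Claremont 36 → Fairview.
The two rules agree on Fairview.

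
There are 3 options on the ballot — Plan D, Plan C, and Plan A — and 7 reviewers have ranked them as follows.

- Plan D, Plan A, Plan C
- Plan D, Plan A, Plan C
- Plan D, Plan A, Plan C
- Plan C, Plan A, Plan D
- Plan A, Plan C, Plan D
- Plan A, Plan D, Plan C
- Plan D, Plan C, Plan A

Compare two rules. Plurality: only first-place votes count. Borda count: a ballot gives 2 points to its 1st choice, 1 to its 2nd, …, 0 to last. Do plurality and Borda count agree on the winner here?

Plurality first-place counts: Plan D 4, Plan C 1, Plan A 2 → Plan D.
Borda totals: Plan D 9, Plan C 4, Plan A 8 → Plan D.
The two rules agree on Plan D.

Yes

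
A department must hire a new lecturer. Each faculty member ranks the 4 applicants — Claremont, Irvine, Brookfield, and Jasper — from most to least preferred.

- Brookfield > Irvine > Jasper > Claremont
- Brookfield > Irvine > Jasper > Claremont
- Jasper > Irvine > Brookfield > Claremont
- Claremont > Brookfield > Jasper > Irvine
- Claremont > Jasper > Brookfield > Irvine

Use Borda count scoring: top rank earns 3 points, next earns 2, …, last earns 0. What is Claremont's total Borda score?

6

Borda scores:
  Claremont: 0 + 0 + 0 + 3 + 3 = 6
  Irvine: 2 + 2 + 2 + 0 + 0 = 6
  Brookfield: 3 + 3 + 1 + 2 + 1 = 10
  Jasper: 1 + 1 + 3 + 1 + 2 = 8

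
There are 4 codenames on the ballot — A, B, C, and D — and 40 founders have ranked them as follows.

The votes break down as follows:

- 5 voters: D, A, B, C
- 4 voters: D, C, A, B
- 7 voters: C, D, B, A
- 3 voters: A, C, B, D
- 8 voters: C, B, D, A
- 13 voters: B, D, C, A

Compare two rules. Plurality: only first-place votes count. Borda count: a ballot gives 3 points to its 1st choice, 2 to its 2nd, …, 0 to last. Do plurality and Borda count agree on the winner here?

No

Plurality first-place counts: A 3, B 13, C 15, D 9 → C.
Borda totals: A 23, B 70, C 72, D 75 → D.
The two rules disagree: plurality picks C, Borda picks D.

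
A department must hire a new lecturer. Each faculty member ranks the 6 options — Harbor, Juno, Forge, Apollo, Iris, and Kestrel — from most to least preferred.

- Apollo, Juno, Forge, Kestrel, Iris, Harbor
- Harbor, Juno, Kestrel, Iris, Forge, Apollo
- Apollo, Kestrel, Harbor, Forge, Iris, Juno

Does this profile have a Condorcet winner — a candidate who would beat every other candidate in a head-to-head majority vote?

Head-to-head results (3 voters total):
Harbor vs Juno: Harbor wins 2–1.
Harbor vs Forge: Harbor wins 2–1.
Harbor vs Apollo: Apollo wins 2–1.
Harbor vs Iris: Harbor wins 2–1.
Harbor vs Kestrel: Kestrel wins 2–1.
Juno vs Forge: Juno wins 2–1.
Juno vs Apollo: Apollo wins 2–1.
Juno vs Iris: Juno wins 2–1.
Juno vs Kestrel: Juno wins 2–1.
Forge vs Apollo: Apollo wins 2–1.
Forge vs Iris: Forge wins 2–1.
Forge vs Kestrel: Kestrel wins 2–1.
Apollo vs Iris: Apollo wins 2–1.
Apollo vs Kestrel: Apollo wins 2–1.
Iris vs Kestrel: Kestrel wins 3–0.
Apollo beats each rival — Harbor (2–1), Juno (2–1), Forge (2–1), Iris (2–1), Kestrel (2–1) — so Apollo is the Condorcet winner.

Yes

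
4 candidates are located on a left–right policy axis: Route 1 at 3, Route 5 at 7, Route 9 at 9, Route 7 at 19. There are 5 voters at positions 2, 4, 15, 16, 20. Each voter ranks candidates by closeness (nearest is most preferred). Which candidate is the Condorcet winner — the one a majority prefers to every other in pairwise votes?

With single-peaked preferences on a line, the Condorcet winner is the candidate closest to the median voter.
The median voter (position 15) is closest to Route 7 at 19.
Check: Route 7 vs Route 5 — voters closer to Route 7: 3 of 5.

Route 7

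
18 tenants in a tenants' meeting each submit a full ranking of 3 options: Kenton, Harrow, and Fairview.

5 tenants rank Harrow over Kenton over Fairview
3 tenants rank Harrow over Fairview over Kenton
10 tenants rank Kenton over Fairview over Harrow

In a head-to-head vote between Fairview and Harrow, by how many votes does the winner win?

2

Ballots ranking Fairview above Harrow: 10.
Ballots ranking Harrow above Fairview: 5+3 = 8.
Fairview wins 10–8, a margin of 2.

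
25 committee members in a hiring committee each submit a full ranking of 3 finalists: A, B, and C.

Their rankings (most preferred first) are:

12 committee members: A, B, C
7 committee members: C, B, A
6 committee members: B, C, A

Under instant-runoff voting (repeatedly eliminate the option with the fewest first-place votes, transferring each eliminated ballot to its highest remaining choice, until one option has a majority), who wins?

Round 1: A 12, C 7, B 6. B has the fewest and is eliminated.
Round 2: C 13, A 12. C has a majority.

C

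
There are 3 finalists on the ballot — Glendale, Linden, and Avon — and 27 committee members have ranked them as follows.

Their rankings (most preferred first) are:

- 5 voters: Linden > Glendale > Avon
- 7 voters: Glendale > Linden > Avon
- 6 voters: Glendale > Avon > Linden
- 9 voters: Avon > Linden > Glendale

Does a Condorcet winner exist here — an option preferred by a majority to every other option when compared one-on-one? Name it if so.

There is no Condorcet winner

Head-to-head results (27 voters total):
Glendale vs Linden: Linden wins 14–13.
Glendale vs Avon: Glendale wins 18–9.
Linden vs Avon: Avon wins 15–12.
No candidate beats all others: Glendale beats Avon beats Linden beats Glendale, a majority cycle.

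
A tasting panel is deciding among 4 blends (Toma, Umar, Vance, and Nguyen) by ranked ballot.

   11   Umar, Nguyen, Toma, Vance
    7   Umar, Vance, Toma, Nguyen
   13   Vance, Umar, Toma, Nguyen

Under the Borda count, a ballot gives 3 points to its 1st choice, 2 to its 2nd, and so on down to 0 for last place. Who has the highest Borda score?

Borda scores:
  Toma: 11·1 + 7·1 + 13·1 = 31
  Umar: 11·3 + 7·3 + 13·2 = 80
  Vance: 11·0 + 7·2 + 13·3 = 53
  Nguyen: 11·2 + 7·0 + 13·0 = 22
Umar has the highest total.

Umar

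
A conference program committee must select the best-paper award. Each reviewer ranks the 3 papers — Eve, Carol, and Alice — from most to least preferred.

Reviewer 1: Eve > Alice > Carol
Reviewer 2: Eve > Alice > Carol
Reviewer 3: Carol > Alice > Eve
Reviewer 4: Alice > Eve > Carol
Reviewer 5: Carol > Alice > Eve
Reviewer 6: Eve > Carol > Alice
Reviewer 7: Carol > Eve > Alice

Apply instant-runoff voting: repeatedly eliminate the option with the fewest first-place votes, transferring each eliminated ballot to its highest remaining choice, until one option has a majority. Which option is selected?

Eve

Round 1: Eve 3, Carol 3, Alice 1. Alice has the fewest and is eliminated.
Round 2: Eve 4, Carol 3. Eve has a majority.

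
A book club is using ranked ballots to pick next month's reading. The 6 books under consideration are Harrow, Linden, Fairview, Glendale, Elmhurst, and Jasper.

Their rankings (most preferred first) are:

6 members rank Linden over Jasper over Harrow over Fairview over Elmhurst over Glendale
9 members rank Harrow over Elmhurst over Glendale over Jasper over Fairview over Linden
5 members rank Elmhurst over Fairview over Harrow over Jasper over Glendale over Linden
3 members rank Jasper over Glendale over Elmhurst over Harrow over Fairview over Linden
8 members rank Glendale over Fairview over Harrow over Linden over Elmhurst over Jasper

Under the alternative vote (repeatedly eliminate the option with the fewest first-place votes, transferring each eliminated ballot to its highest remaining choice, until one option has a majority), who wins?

Harrow

Round 1: Harrow 9, Glendale 8, Linden 6, Elmhurst 5, Jasper 3, Fairview 0. Fairview has the fewest and is eliminated.
Round 2: Harrow 9, Glendale 8, Linden 6, Elmhurst 5, Jasper 3. Jasper has the fewest and is eliminated.
Round 3: Glendale 11, Harrow 9, Linden 6, Elmhurst 5. Elmhurst has the fewest and is eliminated.
Round 4: Harrow 14, Glendale 11, Linden 6. Linden has the fewest and is eliminated.
Round 5: Harrow 20, Glendale 11. Harrow has a majority.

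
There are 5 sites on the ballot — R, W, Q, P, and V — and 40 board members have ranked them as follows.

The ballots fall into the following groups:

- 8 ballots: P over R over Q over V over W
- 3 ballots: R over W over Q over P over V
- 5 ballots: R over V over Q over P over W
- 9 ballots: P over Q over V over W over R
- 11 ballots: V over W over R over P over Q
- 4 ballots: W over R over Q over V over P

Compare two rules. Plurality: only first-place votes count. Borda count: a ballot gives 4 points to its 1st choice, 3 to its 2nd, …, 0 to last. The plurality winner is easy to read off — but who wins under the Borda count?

R

Plurality first-place counts: R 8, W 4, Q 0, P 17, V 11 → P.
Borda totals: R 90, W 67, Q 67, P 87, V 89 → R.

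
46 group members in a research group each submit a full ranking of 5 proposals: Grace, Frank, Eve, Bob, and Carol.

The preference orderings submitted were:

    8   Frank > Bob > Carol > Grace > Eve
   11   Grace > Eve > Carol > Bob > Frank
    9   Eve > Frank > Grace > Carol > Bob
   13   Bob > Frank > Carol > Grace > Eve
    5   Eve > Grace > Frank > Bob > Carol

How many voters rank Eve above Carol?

Ballots ranking Eve above Carol: 11+9+5 = 25.
Ballots ranking Carol above Eve: 8+13 = 21.
So 25 of 46 voters prefer Eve to Carol.

25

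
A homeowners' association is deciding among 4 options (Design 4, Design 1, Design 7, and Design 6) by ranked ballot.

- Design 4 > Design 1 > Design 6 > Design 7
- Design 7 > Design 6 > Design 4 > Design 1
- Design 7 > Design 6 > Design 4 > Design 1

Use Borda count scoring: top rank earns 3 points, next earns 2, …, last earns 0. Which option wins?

Design 7

Borda scores:
  Design 4: 3 + 1 + 1 = 5
  Design 1: 2 + 0 + 0 = 2
  Design 7: 0 + 3 + 3 = 6
  Design 6: 1 + 2 + 2 = 5
Design 7 has the highest total.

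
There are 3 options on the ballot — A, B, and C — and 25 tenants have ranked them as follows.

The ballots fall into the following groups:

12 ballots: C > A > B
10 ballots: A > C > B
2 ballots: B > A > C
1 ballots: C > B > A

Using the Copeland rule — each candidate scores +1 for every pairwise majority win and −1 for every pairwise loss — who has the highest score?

C

Pairwise results:
  A vs B: A wins 22–3.
  A vs C: C wins 13–12.
  B vs C: C wins 23–2.
Copeland scores (wins − losses):
  A: 1 − 1 = 0
  B: 0 − 2 = -2
  C: 2 − 0 = 2
C has the best Copeland score.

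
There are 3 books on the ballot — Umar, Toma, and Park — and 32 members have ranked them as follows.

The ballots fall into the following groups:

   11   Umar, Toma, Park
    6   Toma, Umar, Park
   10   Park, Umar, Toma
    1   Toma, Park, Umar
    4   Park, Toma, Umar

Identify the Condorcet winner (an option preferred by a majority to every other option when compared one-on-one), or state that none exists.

Umar

Head-to-head results (32 voters total):
Umar vs Toma: Umar wins 21–11.
Umar vs Park: Umar wins 17–15.
Toma vs Park: Toma wins 18–14.
Umar beats each rival — Toma (21–11), Park (17–15) — so Umar is the Condorcet winner.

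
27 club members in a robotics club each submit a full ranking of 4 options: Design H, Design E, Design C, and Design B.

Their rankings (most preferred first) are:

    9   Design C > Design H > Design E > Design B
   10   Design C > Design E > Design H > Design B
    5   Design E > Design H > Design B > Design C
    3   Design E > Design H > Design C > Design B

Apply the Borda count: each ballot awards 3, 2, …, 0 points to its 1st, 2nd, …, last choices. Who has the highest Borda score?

Design C

Borda scores:
  Design H: 9·2 + 10·1 + 5·2 + 3·2 = 44
  Design E: 9·1 + 10·2 + 5·3 + 3·3 = 53
  Design C: 9·3 + 10·3 + 5·0 + 3·1 = 60
  Design B: 9·0 + 10·0 + 5·1 + 3·0 = 5
Design C has the highest total.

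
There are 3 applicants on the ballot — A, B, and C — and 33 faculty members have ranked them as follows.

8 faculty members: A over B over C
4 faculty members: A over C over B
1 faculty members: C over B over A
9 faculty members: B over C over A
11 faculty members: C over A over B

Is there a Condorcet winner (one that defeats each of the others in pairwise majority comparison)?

No

Head-to-head results (33 voters total):
A vs B: A wins 23–10.
A vs C: C wins 21–12.
B vs C: B wins 17–16.
No candidate beats all others: A beats B beats C beats A, a majority cycle.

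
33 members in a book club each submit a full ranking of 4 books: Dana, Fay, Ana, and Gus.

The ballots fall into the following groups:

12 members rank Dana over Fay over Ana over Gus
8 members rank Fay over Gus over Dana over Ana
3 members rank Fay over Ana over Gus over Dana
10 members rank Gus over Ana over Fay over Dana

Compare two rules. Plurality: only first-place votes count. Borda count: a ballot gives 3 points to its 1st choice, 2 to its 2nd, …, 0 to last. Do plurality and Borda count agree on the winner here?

No

Plurality first-place counts: Dana 12, Fay 11, Ana 0, Gus 10 → Dana.
Borda totals: Dana 44, Fay 67, Ana 38, Gus 49 → Fay.
The two rules disagree: plurality picks Dana, Borda picks Fay.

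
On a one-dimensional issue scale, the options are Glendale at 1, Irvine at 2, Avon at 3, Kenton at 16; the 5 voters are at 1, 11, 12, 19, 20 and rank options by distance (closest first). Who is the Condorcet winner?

With single-peaked preferences on a line, the Condorcet winner is the candidate closest to the median voter.
The median voter (position 12) is closest to Kenton at 16.
Check: Kenton vs Avon — voters closer to Kenton: 4 of 5.

Kenton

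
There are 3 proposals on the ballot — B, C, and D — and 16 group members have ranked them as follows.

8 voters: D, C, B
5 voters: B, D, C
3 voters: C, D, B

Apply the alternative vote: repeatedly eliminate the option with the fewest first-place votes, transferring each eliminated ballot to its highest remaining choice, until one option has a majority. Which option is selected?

D

Round 1: D 8, B 5, C 3. C has the fewest and is eliminated.
Round 2: D 11, B 5. D has a majority.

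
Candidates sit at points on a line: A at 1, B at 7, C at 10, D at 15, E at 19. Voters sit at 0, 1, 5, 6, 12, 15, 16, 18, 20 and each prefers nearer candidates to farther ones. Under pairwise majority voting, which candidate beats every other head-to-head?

C

With single-peaked preferences on a line, the Condorcet winner is the candidate closest to the median voter.
The median voter (position 12) is closest to C at 10.
Check: C vs D — voters closer to C: 5 of 9.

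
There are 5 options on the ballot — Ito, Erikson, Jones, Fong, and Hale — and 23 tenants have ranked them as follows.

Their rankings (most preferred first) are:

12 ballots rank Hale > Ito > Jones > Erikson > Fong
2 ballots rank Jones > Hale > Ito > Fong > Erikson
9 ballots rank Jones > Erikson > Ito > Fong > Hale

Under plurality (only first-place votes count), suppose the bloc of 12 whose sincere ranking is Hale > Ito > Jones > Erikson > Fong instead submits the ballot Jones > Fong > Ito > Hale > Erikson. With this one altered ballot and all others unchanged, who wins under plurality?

Jones

First-place totals with the altered ballot: Ito 0, Erikson 0, Jones 23, Fong 0, Hale 0.
The switch changes the winner from Hale to Jones.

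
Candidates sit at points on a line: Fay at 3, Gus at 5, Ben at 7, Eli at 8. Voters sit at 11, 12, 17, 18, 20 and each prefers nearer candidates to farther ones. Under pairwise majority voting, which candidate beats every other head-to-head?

Eli

With single-peaked preferences on a line, the Condorcet winner is the candidate closest to the median voter.
The median voter (position 17) is closest to Eli at 8.
Check: Eli vs Fay — voters closer to Eli: 5 of 5.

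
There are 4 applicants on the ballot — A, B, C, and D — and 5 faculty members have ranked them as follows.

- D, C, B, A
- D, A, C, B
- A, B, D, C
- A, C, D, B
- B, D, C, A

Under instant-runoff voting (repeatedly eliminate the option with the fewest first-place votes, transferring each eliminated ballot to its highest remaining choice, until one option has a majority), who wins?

Round 1: A 2, D 2, B 1, C 0. C has the fewest and is eliminated.
Round 2: A 2, D 2, B 1. B has the fewest and is eliminated.
Round 3: D 3, A 2. D has a majority.

D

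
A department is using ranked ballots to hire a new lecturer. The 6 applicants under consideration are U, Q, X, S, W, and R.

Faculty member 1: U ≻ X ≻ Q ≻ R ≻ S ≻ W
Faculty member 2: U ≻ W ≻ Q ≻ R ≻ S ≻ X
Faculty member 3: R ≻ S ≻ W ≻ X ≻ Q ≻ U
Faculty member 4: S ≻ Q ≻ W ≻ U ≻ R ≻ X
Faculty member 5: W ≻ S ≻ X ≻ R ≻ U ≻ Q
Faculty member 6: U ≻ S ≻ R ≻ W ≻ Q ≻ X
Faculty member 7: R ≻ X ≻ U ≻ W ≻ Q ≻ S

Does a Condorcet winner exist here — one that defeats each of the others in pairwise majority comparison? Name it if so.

U

Head-to-head results (7 voters total):
U vs Q: U wins 5–2.
U vs X: U wins 4–3.
U vs S: U wins 4–3.
U vs W: U wins 4–3.
U vs R: U wins 4–3.
Q vs X: X wins 4–3.
Q vs S: S wins 4–3.
Q vs W: W wins 5–2.
Q vs R: R wins 4–3.
X vs S: S wins 5–2.
X vs W: W wins 5–2.
X vs R: R wins 5–2.
S vs W: S wins 4–3.
S vs R: R wins 4–3.
W vs R: R wins 4–3.
U beats each rival — Q (5–2), X (4–3), S (4–3), W (4–3), R (4–3) — so U is the Condorcet winner.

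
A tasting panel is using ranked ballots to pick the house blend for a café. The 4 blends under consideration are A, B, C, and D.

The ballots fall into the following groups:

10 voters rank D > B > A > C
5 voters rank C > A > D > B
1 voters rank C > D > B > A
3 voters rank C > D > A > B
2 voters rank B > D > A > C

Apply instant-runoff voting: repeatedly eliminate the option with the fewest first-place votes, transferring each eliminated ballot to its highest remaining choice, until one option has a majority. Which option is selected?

Round 1: D 10, C 9, B 2, A 0. A has the fewest and is eliminated.
Round 2: D 10, C 9, B 2. B has the fewest and is eliminated.
Round 3: D 12, C 9. D has a majority.

D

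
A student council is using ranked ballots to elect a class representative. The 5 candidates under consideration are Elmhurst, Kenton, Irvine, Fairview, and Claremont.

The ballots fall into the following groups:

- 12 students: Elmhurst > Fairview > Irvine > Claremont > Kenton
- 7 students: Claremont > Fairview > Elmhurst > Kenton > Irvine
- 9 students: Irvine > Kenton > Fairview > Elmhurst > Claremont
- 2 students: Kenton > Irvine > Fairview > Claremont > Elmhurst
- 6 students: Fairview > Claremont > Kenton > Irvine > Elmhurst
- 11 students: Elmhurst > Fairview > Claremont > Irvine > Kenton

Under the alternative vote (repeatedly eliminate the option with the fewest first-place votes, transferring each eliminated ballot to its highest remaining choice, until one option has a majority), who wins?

Elmhurst

Round 1: Elmhurst 23, Irvine 9, Claremont 7, Fairview 6, Kenton 2. Kenton has the fewest and is eliminated.
Round 2: Elmhurst 23, Irvine 11, Claremont 7, Fairview 6. Fairview has the fewest and is eliminated.
Round 3: Elmhurst 23, Claremont 13, Irvine 11. Irvine has the fewest and is eliminated.
Round 4: Elmhurst 32, Claremont 15. Elmhurst has a majority.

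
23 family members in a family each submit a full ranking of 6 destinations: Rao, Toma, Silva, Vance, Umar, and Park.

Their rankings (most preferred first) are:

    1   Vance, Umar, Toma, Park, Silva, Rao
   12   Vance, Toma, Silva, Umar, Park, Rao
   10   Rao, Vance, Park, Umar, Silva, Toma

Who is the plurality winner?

First-place vote totals:
  Rao: 10
  Toma: 0
  Silva: 0
  Vance: 13
  Umar: 0
  Park: 0
Vance has the most first-place votes.

Vance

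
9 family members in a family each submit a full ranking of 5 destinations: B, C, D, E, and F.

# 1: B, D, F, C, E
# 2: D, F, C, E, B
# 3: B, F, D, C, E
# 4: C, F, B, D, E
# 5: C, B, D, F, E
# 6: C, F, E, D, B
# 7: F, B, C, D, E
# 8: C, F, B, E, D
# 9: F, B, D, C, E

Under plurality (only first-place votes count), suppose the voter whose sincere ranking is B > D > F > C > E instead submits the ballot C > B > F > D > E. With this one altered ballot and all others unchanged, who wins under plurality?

First-place totals with the altered ballot: B 1, C 5, D 1, E 0, F 2.
The winner is unchanged: still C.

C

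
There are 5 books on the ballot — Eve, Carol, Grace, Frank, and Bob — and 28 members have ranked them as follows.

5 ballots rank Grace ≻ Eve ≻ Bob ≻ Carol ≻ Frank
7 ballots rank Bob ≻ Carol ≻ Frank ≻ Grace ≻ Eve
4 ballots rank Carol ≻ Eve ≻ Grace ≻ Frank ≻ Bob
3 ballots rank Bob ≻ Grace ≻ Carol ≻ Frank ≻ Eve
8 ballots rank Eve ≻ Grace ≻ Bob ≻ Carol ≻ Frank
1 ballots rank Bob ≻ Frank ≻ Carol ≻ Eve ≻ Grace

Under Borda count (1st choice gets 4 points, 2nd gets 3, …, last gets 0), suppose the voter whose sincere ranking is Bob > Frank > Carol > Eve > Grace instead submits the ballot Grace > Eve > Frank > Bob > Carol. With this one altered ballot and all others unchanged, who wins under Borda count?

Grace

Borda totals with the altered ballot: Eve 62, Carol 56, Grace 72, Frank 23, Bob 67.
The switch changes the winner from Bob to Grace.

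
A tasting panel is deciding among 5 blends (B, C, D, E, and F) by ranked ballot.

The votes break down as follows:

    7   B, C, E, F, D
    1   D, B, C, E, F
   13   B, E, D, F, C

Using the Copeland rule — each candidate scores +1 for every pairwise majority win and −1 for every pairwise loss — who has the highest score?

Pairwise results:
  B vs C: B wins 21–0.
  B vs D: B wins 20–1.
  B vs E: B wins 21–0.
  B vs F: B wins 21–0.
  C vs D: D wins 14–7.
  C vs E: E wins 13–8.
  C vs F: F wins 13–8.
  D vs E: E wins 20–1.
  D vs F: D wins 14–7.
  E vs F: E wins 21–0.
Copeland scores (wins − losses):
  B: 4 − 0 = 4
  C: 0 − 4 = -4
  D: 2 − 2 = 0
  E: 3 − 1 = 2
  F: 1 − 3 = -2
B has the best Copeland score.

B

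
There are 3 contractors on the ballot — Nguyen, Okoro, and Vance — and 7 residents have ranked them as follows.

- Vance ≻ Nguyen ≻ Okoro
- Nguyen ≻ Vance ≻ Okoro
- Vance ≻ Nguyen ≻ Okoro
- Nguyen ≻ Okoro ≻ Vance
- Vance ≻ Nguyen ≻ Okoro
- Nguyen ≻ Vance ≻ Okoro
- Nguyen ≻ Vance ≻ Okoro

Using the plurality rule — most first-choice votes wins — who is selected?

First-place vote totals:
  Nguyen: 4
  Okoro: 0
  Vance: 3
Nguyen has the most first-place votes.

Nguyen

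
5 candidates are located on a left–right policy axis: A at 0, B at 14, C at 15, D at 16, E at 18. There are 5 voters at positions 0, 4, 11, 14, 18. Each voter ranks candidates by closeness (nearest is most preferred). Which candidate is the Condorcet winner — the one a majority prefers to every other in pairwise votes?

With single-peaked preferences on a line, the Condorcet winner is the candidate closest to the median voter.
The median voter (position 11) is closest to B at 14.
Check: B vs D — voters closer to B: 4 of 5.

B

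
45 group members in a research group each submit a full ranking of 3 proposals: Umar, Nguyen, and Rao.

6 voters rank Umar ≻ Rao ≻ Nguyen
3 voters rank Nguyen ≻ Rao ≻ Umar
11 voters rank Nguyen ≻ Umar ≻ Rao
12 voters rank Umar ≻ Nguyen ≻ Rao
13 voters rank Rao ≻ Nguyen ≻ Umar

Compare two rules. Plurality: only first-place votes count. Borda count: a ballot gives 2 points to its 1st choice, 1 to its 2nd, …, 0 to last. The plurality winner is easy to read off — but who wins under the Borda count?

Plurality first-place counts: Umar 18, Nguyen 14, Rao 13 → Umar.
Borda totals: Umar 47, Nguyen 53, Rao 35 → Nguyen.

Nguyen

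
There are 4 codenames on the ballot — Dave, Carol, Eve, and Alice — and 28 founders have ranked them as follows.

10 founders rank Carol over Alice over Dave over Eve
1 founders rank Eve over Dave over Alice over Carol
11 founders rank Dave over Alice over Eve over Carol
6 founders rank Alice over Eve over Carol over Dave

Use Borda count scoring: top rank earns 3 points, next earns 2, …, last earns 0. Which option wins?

Borda scores:
  Dave: 10·1 + 2 + 11·3 + 6·0 = 45
  Carol: 10·3 + 0 + 11·0 + 6·1 = 36
  Eve: 10·0 + 3 + 11·1 + 6·2 = 26
  Alice: 10·2 + 1 + 11·2 + 6·3 = 61
Alice has the highest total.

Alice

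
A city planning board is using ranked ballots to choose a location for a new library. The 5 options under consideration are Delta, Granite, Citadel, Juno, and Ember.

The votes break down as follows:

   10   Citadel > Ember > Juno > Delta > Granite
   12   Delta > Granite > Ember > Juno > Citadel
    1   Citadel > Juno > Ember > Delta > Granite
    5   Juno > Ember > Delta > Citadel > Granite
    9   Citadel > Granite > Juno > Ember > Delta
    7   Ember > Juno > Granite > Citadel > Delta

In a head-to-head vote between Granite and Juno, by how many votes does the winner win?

Ballots ranking Granite above Juno: 12+9 = 21.
Ballots ranking Juno above Granite: 10+1+5+7 = 23.
Juno wins 23–21, a margin of 2.

2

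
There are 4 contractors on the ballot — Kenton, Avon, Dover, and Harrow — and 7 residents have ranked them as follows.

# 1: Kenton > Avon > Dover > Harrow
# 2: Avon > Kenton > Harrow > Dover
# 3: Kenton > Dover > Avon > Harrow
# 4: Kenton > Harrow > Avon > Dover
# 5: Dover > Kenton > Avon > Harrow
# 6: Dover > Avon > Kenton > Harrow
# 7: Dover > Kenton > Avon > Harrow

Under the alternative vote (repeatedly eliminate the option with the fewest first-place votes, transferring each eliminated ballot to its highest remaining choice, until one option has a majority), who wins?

Round 1: Kenton 3, Dover 3, Avon 1, Harrow 0. Harrow has the fewest and is eliminated.
Round 2: Kenton 3, Dover 3, Avon 1. Avon has the fewest and is eliminated.
Round 3: Kenton 4, Dover 3. Kenton has a majority.

Kenton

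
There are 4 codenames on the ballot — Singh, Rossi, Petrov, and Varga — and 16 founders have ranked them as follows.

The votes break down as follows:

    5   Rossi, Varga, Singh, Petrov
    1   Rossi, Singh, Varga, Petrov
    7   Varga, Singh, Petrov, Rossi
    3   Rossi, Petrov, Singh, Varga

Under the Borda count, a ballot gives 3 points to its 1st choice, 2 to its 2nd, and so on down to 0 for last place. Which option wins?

Borda scores:
  Singh: 5·1 + 2 + 7·2 + 3·1 = 24
  Rossi: 5·3 + 3 + 7·0 + 3·3 = 27
  Petrov: 5·0 + 0 + 7·1 + 3·2 = 13
  Varga: 5·2 + 1 + 7·3 + 3·0 = 32
Varga has the highest total.

Varga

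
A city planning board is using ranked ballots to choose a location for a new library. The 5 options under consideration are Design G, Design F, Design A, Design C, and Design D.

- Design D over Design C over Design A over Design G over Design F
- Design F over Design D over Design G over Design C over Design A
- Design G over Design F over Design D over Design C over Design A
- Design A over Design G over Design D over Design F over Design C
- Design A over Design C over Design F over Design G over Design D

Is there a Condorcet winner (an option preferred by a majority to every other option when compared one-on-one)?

Head-to-head results (5 voters total):
Design G vs Design F: Design G wins 3–2.
Design G vs Design A: Design A wins 3–2.
Design G vs Design C: Design G wins 3–2.
Design G vs Design D: Design G wins 3–2.
Design F vs Design A: Design A wins 3–2.
Design F vs Design C: Design F wins 3–2.
Design F vs Design D: Design F wins 3–2.
Design A vs Design C: Design C wins 3–2.
Design A vs Design D: Design D wins 3–2.
Design C vs Design D: Design D wins 4–1.
No candidate beats all others: Design G beats Design C beats Design A beats Design G, a majority cycle.

No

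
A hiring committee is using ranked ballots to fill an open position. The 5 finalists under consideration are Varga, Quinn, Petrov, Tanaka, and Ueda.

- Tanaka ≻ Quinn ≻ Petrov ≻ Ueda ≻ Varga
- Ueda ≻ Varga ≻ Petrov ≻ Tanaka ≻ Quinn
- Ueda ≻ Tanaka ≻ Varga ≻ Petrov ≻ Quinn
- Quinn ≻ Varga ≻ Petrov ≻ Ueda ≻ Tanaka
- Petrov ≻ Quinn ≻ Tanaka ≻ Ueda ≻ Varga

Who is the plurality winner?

Ueda

First-place vote totals:
  Varga: 0
  Quinn: 1
  Petrov: 1
  Tanaka: 1
  Ueda: 2
Ueda has the most first-place votes.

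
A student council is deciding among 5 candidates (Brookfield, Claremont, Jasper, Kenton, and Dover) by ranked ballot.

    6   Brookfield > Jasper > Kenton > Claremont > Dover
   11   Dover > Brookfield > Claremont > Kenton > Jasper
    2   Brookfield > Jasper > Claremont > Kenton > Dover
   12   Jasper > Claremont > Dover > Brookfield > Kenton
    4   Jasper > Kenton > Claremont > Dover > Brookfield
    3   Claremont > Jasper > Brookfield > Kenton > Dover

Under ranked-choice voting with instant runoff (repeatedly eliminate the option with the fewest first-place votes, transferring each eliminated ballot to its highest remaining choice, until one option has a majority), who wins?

Jasper

Round 1: Jasper 16, Dover 11, Brookfield 8, Claremont 3, Kenton 0. Kenton has the fewest and is eliminated.
Round 2: Jasper 16, Dover 11, Brookfield 8, Claremont 3. Claremont has the fewest and is eliminated.
Round 3: Jasper 19, Dover 11, Brookfield 8. Brookfield has the fewest and is eliminated.
Round 4: Jasper 27, Dover 11. Jasper has a majority.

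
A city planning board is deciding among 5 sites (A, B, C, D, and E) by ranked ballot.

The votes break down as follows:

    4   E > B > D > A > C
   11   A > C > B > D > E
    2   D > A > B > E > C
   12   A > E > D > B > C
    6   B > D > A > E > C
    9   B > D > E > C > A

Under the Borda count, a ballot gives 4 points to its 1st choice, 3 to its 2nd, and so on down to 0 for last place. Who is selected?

Borda scores:
  A: 4·1 + 11·4 + 2·3 + 12·4 + 6·2 + 9·0 = 114
  B: 4·3 + 11·2 + 2·2 + 12·1 + 6·4 + 9·4 = 110
  C: 4·0 + 11·3 + 2·0 + 12·0 + 6·0 + 9·1 = 42
  D: 4·2 + 11·1 + 2·4 + 12·2 + 6·3 + 9·3 = 96
  E: 4·4 + 11·0 + 2·1 + 12·3 + 6·1 + 9·2 = 78
A has the highest total.

A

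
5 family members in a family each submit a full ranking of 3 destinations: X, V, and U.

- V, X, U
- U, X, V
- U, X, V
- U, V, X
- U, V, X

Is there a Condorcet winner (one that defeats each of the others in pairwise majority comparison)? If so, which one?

U

Head-to-head results (5 voters total):
X vs V: V wins 3–2.
X vs U: U wins 4–1.
V vs U: U wins 4–1.
U beats each rival — X (4–1), V (4–1) — so U is the Condorcet winner.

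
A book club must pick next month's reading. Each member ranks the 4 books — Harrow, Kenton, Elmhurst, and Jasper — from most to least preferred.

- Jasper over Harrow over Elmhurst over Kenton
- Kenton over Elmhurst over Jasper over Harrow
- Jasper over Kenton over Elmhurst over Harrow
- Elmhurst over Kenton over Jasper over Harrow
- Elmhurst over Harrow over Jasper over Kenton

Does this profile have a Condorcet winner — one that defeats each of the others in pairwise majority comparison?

Head-to-head results (5 voters total):
Harrow vs Kenton: Kenton wins 3–2.
Harrow vs Elmhurst: Elmhurst wins 4–1.
Harrow vs Jasper: Jasper wins 4–1.
Kenton vs Elmhurst: Elmhurst wins 3–2.
Kenton vs Jasper: Jasper wins 3–2.
Elmhurst vs Jasper: Elmhurst wins 3–2.
Elmhurst beats each rival — Harrow (4–1), Kenton (3–2), Jasper (3–2) — so Elmhurst is the Condorcet winner.

Yes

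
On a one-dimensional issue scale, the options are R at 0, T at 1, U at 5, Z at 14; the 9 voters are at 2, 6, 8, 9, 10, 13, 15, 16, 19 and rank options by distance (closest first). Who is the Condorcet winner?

With single-peaked preferences on a line, the Condorcet winner is the candidate closest to the median voter.
The median voter (position 10) is closest to Z at 14.
Check: Z vs T — voters closer to Z: 7 of 9.

Z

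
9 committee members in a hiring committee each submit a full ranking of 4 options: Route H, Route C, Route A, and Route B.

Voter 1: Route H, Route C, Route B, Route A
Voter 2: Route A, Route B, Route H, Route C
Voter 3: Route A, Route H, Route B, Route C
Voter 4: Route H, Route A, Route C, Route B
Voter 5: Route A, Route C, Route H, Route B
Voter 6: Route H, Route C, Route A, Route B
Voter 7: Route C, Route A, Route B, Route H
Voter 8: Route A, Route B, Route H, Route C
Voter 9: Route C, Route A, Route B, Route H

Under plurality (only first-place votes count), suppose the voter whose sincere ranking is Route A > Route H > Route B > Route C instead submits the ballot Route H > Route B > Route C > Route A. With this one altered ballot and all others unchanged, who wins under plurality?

Route H

First-place totals with the altered ballot: Route H 4, Route C 2, Route A 3, Route B 0.
The switch changes the winner from Route A to Route H.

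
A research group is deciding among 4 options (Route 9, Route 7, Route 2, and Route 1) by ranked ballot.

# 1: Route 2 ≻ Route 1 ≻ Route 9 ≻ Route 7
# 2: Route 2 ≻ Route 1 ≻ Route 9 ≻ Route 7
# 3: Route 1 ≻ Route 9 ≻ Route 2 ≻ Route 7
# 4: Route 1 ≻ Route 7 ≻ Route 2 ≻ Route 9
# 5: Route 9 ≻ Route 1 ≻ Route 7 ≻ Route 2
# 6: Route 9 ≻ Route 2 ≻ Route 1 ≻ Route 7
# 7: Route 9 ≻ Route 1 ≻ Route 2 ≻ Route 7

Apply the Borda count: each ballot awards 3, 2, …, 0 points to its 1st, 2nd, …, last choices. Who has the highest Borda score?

Borda scores:
  Route 9: 1 + 1 + 2 + 0 + 3 + 3 + 3 = 13
  Route 7: 0 + 0 + 0 + 2 + 1 + 0 + 0 = 3
  Route 2: 3 + 3 + 1 + 1 + 0 + 2 + 1 = 11
  Route 1: 2 + 2 + 3 + 3 + 2 + 1 + 2 = 15
Route 1 has the highest total.

Route 1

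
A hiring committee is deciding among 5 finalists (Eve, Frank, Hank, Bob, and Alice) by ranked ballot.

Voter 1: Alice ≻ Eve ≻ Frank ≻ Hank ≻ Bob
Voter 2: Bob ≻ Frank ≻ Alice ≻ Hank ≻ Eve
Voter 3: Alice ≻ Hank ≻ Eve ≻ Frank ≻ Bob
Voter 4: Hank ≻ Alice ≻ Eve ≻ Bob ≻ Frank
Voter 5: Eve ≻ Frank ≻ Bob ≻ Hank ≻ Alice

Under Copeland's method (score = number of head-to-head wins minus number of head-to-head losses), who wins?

Pairwise results:
  Eve vs Frank: Eve wins 4–1.
  Eve vs Hank: Hank wins 3–2.
  Eve vs Bob: Eve wins 4–1.
  Eve vs Alice: Alice wins 4–1.
  Frank vs Hank: Frank wins 3–2.
  Frank vs Bob: Frank wins 3–2.
  Frank vs Alice: Alice wins 3–2.
  Hank vs Bob: Hank wins 3–2.
  Hank vs Alice: Alice wins 3–2.
  Bob vs Alice: Alice wins 3–2.
Copeland scores (wins − losses):
  Eve: 2 − 2 = 0
  Frank: 2 − 2 = 0
  Hank: 2 − 2 = 0
  Bob: 0 − 4 = -4
  Alice: 4 − 0 = 4
Alice has the best Copeland score.

Alice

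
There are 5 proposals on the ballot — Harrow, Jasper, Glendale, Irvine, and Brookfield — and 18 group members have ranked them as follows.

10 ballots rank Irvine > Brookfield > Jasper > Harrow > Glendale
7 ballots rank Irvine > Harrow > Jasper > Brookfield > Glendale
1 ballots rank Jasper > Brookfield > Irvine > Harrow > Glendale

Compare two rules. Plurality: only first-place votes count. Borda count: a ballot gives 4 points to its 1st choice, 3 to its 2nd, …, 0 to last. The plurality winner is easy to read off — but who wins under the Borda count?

Irvine

Plurality first-place counts: Harrow 0, Jasper 1, Glendale 0, Irvine 17, Brookfield 0 → Irvine.
Borda totals: Harrow 32, Jasper 38, Glendale 0, Irvine 70, Brookfield 40 → Irvine.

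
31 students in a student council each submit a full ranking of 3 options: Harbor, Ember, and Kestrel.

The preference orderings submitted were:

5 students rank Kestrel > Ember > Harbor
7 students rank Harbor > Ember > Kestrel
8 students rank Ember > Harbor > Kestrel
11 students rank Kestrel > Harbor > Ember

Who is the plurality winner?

Kestrel

First-place vote totals:
  Harbor: 7
  Ember: 8
  Kestrel: 16
Kestrel has the most first-place votes.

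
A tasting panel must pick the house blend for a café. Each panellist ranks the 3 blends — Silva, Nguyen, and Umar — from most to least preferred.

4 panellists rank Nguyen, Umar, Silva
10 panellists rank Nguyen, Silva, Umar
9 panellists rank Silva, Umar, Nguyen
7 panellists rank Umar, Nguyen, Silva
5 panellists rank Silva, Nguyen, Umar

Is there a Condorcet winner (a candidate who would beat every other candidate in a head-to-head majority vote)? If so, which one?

Head-to-head results (35 voters total):
Silva vs Nguyen: Nguyen wins 21–14.
Silva vs Umar: Silva wins 24–11.
Nguyen vs Umar: Nguyen wins 19–16.
Nguyen beats each rival — Silva (21–14), Umar (19–16) — so Nguyen is the Condorcet winner.

Nguyen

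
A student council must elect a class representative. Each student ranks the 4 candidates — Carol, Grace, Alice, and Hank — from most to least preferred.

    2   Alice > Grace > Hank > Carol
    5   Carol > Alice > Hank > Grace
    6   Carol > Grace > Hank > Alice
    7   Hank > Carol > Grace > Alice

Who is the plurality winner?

First-place vote totals:
  Carol: 11
  Grace: 0
  Alice: 2
  Hank: 7
Carol has the most first-place votes.

Carol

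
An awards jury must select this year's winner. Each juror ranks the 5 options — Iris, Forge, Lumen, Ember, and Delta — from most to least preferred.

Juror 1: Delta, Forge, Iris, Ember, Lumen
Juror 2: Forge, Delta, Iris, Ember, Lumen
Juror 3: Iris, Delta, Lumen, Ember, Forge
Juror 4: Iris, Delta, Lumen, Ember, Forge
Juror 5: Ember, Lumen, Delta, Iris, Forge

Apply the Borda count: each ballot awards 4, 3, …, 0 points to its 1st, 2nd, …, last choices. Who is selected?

Borda scores:
  Iris: 2 + 2 + 4 + 4 + 1 = 13
  Forge: 3 + 4 + 0 + 0 + 0 = 7
  Lumen: 0 + 0 + 2 + 2 + 3 = 7
  Ember: 1 + 1 + 1 + 1 + 4 = 8
  Delta: 4 + 3 + 3 + 3 + 2 = 15
Delta has the highest total.

Delta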